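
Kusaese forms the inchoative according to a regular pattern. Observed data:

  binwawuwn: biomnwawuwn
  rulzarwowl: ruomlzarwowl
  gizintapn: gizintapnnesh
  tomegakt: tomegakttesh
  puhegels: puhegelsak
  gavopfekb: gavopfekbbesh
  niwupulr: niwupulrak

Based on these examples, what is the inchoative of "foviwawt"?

foomviwawt

binwawuwn and gizintapn both end in -n yet inflect differently (biomnwawuwn, gizintapnnesh), so the final letter is not what conditions the rule; the second-to-last letter is.
"foviwawt" has second-to-last letter 'w'. The stems whose second-to-last letter is 'w' (binwawuwn → biomnwawuwn, rulzarwowl → ruomlzarwowl) insert -om- after the first vowel.
So foviwawt → foomviwawt.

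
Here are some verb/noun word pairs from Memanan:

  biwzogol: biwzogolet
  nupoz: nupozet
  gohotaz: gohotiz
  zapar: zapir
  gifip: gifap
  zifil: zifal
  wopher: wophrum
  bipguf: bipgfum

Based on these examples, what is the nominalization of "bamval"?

nupoz and gohotaz both end in -z yet inflect differently (nupozet, gohotiz), so the final letter is not what conditions the rule; the last vowel is.
"bamval" has last vowel 'a'. The stems whose last vowel is 'a' (gohotaz → gohotiz, zapar → zapir) change the last vowel to 'i'.
The other patterns: stems whose last vowel is 'o' add -et; stems whose last vowel is 'i' change the last vowel to 'a'; stems whose last vowel is 'e' or 'u' delete the last vowel and add -um.
So bamval → bamvil.

bamvil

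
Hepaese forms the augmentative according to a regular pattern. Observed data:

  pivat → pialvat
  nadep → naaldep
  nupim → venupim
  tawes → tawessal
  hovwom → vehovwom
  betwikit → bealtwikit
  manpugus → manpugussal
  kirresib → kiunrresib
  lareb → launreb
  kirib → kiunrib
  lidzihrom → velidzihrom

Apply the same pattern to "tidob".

tawes and lareb both have last vowel 'e' yet inflect differently (tawessal, launreb), so the last vowel is not what conditions the rule; the final letter is.
"tidob" ends in -b. The stems ending in -b (lareb → launreb, kirib → kiunrib, kirresib → kiunrresib) insert -un- after the first vowel.
The other patterns: stems ending in -m add the prefix ve-; stems ending in -s double the final consonant and add -al; stems ending in -p or -t insert -al- after the first vowel.
So tidob → tiundob.

tiundob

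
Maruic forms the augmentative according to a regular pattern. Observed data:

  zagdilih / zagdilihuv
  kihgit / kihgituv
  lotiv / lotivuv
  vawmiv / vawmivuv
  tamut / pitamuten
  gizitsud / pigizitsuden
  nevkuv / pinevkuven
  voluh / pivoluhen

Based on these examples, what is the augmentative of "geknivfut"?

"geknivfut" has last vowel 'u'. The stems whose last vowel is 'u' (tamut → pitamuten, gizitsud → pigizitsuden, nevkuv → pinevkuven) add pi- … -en around the stem.
The other pattern: stems whose last vowel is 'i' add -uv.
So geknivfut → pigeknivfuten.

pigeknivfuten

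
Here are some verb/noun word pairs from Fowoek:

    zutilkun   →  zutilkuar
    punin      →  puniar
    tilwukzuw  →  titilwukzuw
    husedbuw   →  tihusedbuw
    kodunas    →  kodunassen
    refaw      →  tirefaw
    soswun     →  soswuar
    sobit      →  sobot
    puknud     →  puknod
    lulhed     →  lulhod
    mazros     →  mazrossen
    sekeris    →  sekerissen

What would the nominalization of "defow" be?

"defow" ends in -w. The stems ending in -w (husedbuw → tihusedbuw, refaw → tirefaw, tilwukzuw → titilwukzuw) add the prefix ti-.
The other patterns: stems ending in -n drop the final letter and add -ar; stems ending in -s double the final consonant and add -en; stems ending in -d or -t change the last vowel to 'o'.
So defow → tidefow.

tidefow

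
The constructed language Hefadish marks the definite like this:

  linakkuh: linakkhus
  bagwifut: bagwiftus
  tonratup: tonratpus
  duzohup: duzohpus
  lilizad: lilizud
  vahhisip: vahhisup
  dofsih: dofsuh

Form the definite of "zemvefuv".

tonratup and vahhisip both end in -p yet inflect differently (tonratpus, vahhisup), so the final letter is not what conditions the rule; the last vowel is.
"zemvefuv" has last vowel 'u'. The stems whose last vowel is 'u' (linakkuh → linakkhus, bagwifut → bagwiftus, tonratup → tonratpus) delete the last vowel and add -us.
So zemvefuv → zemvefvus.

zemvefvus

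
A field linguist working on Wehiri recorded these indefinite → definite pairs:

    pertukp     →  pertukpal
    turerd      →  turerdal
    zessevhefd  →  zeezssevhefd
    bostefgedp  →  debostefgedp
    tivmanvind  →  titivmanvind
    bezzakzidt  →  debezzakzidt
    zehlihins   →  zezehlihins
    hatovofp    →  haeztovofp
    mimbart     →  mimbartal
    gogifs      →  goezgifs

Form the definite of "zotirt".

tivmanvind and zessevhefd both end in -d yet inflect differently (titivmanvind, zeezssevhefd), so the final letter is not what conditions the rule; the second-to-last letter is.
"zotirt" has second-to-last letter 'r'. The stems whose second-to-last letter is 'r' (mimbart → mimbartal, turerd → turerdal) add -al.
The other patterns: stems whose second-to-last letter is 'n' repeat the first consonant+vowel as a prefix; stems whose second-to-last letter is 'f' insert -ez- after the first vowel; stems whose second-to-last letter is 'd' add the prefix de-.
So zotirt → zotirtal.

zotirtal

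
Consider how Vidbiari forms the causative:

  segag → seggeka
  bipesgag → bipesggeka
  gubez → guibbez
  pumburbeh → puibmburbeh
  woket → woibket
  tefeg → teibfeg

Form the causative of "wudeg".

tefeg and bipesgag both end in -g yet inflect differently (teibfeg, bipesggeka), so the final letter is not what conditions the rule; the last vowel is.
"wudeg" has last vowel 'e'. The stems whose last vowel is 'e' (woket → woibket, gubez → guibbez, tefeg → teibfeg) insert -ib- after the first vowel.
So wudeg → wuibdeg.

wuibdeg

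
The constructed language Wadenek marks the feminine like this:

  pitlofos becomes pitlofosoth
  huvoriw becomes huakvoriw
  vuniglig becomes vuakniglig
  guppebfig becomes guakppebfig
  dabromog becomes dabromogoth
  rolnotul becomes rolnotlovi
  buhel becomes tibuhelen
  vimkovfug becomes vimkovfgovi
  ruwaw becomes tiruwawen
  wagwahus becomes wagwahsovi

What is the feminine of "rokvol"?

dabromog and vuniglig both end in -g yet inflect differently (dabromogoth, vuakniglig), so the final letter is not what conditions the rule; the last vowel is.
"rokvol" has last vowel 'o'. The stems whose last vowel is 'o' (dabromog → dabromogoth, pitlofos → pitlofosoth) add -oth.
The other patterns: stems whose last vowel is 'i' insert -ak- after the first vowel; stems whose last vowel is 'u' delete the last vowel and add -ovi; stems whose last vowel is 'a' or 'e' add ti- … -en around the stem.
So rokvol → rokvoloth.

rokvoloth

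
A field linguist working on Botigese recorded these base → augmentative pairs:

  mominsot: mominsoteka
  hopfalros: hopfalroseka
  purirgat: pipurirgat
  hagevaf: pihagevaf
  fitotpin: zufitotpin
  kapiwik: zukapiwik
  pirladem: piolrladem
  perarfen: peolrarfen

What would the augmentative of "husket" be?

mominsot and purirgat both end in -t yet inflect differently (mominsoteka, pipurirgat), so the final letter is not what conditions the rule; the last vowel is.
"husket" has last vowel 'e'. The stems whose last vowel is 'e' (pirladem → piolrladem, perarfen → peolrarfen) insert -ol- after the first vowel.
The other patterns: stems whose last vowel is 'o' add -eka; stems whose last vowel is 'a' add the prefix pi-; stems whose last vowel is 'i' add the prefix zu-.
So husket → huolsket.

huolsket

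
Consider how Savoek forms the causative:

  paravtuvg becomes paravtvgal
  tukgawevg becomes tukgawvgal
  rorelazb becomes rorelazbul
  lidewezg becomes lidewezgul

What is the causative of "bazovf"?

"bazovf" has second-to-last letter 'v'. The stems whose second-to-last letter is 'v' (tukgawevg → tukgawvgal, paravtuvg → paravtvgal) delete the last vowel and add -al.
The other pattern: stems whose second-to-last letter is 'z' add -ul.
So bazovf → bazvfal.

bazvfal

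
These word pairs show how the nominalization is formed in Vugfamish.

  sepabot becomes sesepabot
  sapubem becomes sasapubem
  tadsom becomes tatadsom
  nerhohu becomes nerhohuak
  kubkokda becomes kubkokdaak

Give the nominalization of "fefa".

"fefa" ends in a vowel. The stems ending in a vowel (nerhohu → nerhohuak, kubkokda → kubkokdaak) add -ak.
So fefa → fefaak.

fefaak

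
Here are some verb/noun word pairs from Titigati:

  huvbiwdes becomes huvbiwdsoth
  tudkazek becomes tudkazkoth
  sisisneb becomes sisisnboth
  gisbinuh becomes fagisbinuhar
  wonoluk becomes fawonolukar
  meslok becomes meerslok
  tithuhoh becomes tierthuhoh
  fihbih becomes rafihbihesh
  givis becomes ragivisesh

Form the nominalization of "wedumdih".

"wedumdih" has last vowel 'i'. The stems whose last vowel is 'i' (fihbih → rafihbihesh, givis → ragivisesh) add ra- … -esh around the stem.
So wedumdih → rawedumdihesh.

rawedumdihesh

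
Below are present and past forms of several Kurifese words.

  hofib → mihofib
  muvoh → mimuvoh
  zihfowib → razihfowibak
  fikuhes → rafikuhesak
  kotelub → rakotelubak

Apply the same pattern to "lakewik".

ralakewikak

"lakewik" has 3 vowels. The stems with 3 vowels (zihfowib → razihfowibak, fikuhes → rafikuhesak, kotelub → rakotelubak) add ra- … -ak around the stem.
The other pattern: stems with 2 vowels add the prefix mi-.
So lakewik → ralakewikak.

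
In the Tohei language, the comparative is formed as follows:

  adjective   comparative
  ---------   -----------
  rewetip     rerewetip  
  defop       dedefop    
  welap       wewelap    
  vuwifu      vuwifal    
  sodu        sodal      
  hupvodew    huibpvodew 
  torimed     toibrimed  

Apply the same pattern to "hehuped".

rewetip and vuwifu both have 3 vowels yet inflect differently (rerewetip, vuwifal), so the number of vowels is not what conditions the rule; the final letter is.
"hehuped" ends in -d. The one such stem in the data (torimed → toibrimed) inserts -ib- after the first vowel (as does hupvodew), so the same rule applies.
So hehuped → heibhuped.

heibhuped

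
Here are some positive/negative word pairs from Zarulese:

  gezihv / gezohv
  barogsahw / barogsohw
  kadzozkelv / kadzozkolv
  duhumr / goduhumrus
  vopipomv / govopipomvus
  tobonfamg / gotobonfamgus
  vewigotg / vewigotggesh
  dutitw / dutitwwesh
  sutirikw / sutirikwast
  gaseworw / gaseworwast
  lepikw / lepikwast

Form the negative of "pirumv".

gopirumvus

gezihv and vopipomv both end in -v yet inflect differently (gezohv, govopipomvus), so the final letter is not what conditions the rule; the second-to-last letter is.
"pirumv" has second-to-last letter 'm'. The stems whose second-to-last letter is 'm' (duhumr → goduhumrus, vopipomv → govopipomvus, tobonfamg → gotobonfamgus) add go- … -us around the stem.
So pirumv → gopirumvus.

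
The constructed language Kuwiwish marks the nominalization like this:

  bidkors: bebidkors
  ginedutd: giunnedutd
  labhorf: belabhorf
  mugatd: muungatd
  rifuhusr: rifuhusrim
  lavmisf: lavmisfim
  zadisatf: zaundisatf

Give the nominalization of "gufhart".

"gufhart" has second-to-last letter 'r'. The stems whose second-to-last letter is 'r' (bidkors → bebidkors, labhorf → belabhorf) add the prefix be-.
The other patterns: stems whose second-to-last letter is 't' insert -un- after the first vowel; stems whose second-to-last letter is 's' add -im.
So gufhart → begufhart.

begufhart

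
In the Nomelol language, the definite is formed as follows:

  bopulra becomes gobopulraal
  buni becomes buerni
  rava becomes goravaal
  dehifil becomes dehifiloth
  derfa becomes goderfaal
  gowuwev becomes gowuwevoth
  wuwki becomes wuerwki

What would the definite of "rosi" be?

roersi

buni and dehifil both have last vowel 'i' yet inflect differently (buerni, dehifiloth), so the last vowel is not what conditions the rule; the final letter is.
"rosi" ends in -i. The stems ending in -i (buni → buerni, wuwki → wuerwki) insert -er- after the first vowel.
So rosi → roersi.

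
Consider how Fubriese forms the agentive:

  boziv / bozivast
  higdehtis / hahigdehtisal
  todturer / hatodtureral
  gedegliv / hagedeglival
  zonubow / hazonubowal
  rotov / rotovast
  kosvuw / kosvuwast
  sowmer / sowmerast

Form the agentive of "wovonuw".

"wovonuw" has 3 vowels. The stems with 3 vowels (gedegliv → hagedeglival, todturer → hatodtureral, higdehtis → hahigdehtisal) add ha- … -al around the stem.
The other pattern: stems with 2 vowels add -ast.
So wovonuw → hawovonuwal.

hawovonuwal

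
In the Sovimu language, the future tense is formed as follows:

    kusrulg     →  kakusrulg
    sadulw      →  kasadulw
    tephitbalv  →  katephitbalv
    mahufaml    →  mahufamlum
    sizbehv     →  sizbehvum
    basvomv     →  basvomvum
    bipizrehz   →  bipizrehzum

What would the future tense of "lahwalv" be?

tephitbalv and sizbehv both end in -v yet inflect differently (katephitbalv, sizbehvum), so the final letter is not what conditions the rule; the second-to-last letter is.
"lahwalv" has second-to-last letter 'l'. The stems whose second-to-last letter is 'l' (kusrulg → kakusrulg, sadulw → kasadulw, tephitbalv → katephitbalv) add the prefix ka-.
So lahwalv → kalahwalv.

kalahwalv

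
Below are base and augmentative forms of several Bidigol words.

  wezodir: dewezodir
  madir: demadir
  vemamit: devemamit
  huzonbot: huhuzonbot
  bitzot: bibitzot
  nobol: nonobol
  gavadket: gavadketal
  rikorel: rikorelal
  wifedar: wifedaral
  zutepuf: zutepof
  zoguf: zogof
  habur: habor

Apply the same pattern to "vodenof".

vemamit and huzonbot both end in -t yet inflect differently (devemamit, huhuzonbot), so the final letter is not what conditions the rule; the last vowel is.
"vodenof" has last vowel 'o'. The stems whose last vowel is 'o' (huzonbot → huhuzonbot, bitzot → bibitzot, nobol → nonobol) repeat the first consonant+vowel as a prefix.
The other patterns: stems whose last vowel is 'i' add the prefix de-; stems whose last vowel is 'a' or 'e' add -al; stems whose last vowel is 'u' change the last vowel to 'o'.
So vodenof → vovodenof.

vovodenof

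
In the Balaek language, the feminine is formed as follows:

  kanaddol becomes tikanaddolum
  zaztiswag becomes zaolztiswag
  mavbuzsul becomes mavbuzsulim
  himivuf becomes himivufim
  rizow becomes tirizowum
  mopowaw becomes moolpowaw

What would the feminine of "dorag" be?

rizow and mopowaw both end in -w yet inflect differently (tirizowum, moolpowaw), so the final letter is not what conditions the rule; the last vowel is.
"dorag" has last vowel 'a'. The stems whose last vowel is 'a' (zaztiswag → zaolztiswag, mopowaw → moolpowaw) insert -ol- after the first vowel.
The other patterns: stems whose last vowel is 'o' add ti- … -um around the stem; stems whose last vowel is 'u' add -im.
So dorag → doolrag.

doolrag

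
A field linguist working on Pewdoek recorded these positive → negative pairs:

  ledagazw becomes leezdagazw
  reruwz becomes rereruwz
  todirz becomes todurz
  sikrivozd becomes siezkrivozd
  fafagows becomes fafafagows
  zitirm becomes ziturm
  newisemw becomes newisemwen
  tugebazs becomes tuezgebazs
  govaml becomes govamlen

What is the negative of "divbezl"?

diezvbezl

"divbezl" has second-to-last letter 'z'. The stems whose second-to-last letter is 'z' (sikrivozd → siezkrivozd, tugebazs → tuezgebazs, ledagazw → leezdagazw) insert -ez- after the first vowel.
The other patterns: stems whose second-to-last letter is 'm' add -en; stems whose second-to-last letter is 'r' change the last vowel to 'u'; stems whose second-to-last letter is 'w' repeat the first consonant+vowel as a prefix.
So divbezl → diezvbezl.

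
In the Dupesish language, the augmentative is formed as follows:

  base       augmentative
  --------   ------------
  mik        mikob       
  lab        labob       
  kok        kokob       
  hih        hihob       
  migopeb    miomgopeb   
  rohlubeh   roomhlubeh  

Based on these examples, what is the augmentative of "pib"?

pibob

lab and migopeb both end in -b yet inflect differently (labob, miomgopeb), so the final letter is not what conditions the rule; the number of vowels is.
"pib" has 1 vowel. The stems with 1 vowel (mik → mikob, lab → labob, kok → kokob) add -ob.
The other pattern: stems with 3 vowels insert -om- after the first vowel.
So pib → pibob.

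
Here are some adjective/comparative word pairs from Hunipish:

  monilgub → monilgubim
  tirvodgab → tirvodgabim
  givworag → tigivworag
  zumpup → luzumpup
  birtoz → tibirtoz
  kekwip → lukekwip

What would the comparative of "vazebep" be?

monilgub and zumpup both have last vowel 'u' yet inflect differently (monilgubim, luzumpup), so the last vowel is not what conditions the rule; the final letter is.
"vazebep" ends in -p. The stems ending in -p (kekwip → lukekwip, zumpup → luzumpup) add the prefix lu-.
The other patterns: stems ending in -b add -im; stems ending in -g or -z add the prefix ti-.
So vazebep → luvazebep.

luvazebep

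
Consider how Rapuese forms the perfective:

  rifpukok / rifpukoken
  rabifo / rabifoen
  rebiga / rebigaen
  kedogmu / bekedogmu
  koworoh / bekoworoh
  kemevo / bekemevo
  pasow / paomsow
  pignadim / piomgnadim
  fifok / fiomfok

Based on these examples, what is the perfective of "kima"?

"kima" begins with k-. The stems beginning with k- (kedogmu → bekedogmu, koworoh → bekoworoh, kemevo → bekemevo) add the prefix be-.
The other patterns: stems beginning with r- add -en; stems beginning with f- or p- insert -om- after the first vowel.
So kima → bekima.

bekima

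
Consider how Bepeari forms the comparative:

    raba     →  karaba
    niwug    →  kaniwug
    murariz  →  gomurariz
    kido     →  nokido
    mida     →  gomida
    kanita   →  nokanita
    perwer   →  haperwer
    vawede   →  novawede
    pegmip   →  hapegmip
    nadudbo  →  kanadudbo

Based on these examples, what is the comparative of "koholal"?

"koholal" begins with k-. The stems beginning with k- (kido → nokido, kanita → nokanita) add the prefix no-.
So koholal → nokoholal.

nokoholal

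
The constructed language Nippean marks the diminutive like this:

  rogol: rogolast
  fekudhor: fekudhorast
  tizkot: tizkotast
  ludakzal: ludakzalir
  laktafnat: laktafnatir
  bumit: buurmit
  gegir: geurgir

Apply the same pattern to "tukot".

rogol and ludakzal both end in -l yet inflect differently (rogolast, ludakzalir), so the final letter is not what conditions the rule; the last vowel is.
"tukot" has last vowel 'o'. The stems whose last vowel is 'o' (rogol → rogolast, fekudhor → fekudhorast, tizkot → tizkotast) add -ast.
The other patterns: stems whose last vowel is 'a' add -ir; stems whose last vowel is 'i' insert -ur- after the first vowel.
So tukot → tukotast.

tukotast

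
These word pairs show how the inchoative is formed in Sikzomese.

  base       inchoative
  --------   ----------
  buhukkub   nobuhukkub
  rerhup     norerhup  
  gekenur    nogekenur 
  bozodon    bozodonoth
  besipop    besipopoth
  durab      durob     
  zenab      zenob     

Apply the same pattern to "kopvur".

nokopvur

rerhup and besipop both end in -p yet inflect differently (norerhup, besipopoth), so the final letter is not what conditions the rule; the last vowel is.
"kopvur" has last vowel 'u'. The stems whose last vowel is 'u' (buhukkub → nobuhukkub, rerhup → norerhup, gekenur → nogekenur) add the prefix no-.
The other patterns: stems whose last vowel is 'o' add -oth; stems whose last vowel is 'a' change the last vowel to 'o'.
So kopvur → nokopvur.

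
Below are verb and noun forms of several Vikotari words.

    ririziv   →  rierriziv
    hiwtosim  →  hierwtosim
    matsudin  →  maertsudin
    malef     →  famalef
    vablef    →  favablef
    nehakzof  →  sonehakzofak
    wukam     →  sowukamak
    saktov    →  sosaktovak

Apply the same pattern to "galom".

sogalomak

"galom" has last vowel 'o'. The stems whose last vowel is 'o' (nehakzof → sonehakzofak, saktov → sosaktovak) add so- … -ak around the stem.
So galom → sogalomak.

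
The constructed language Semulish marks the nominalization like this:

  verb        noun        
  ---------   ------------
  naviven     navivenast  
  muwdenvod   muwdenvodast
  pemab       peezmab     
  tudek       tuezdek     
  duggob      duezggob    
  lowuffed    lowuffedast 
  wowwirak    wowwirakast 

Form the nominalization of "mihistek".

mihistekast

"mihistek" has 3 vowels. The stems with 3 vowels (lowuffed → lowuffedast, wowwirak → wowwirakast, muwdenvod → muwdenvodast) add -ast.
The other pattern: stems with 2 vowels insert -ez- after the first vowel.
So mihistek → mihistekast.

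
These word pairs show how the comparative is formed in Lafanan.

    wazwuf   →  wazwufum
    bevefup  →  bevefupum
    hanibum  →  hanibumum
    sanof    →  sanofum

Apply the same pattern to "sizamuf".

sizamufum

Every pair shown (wazwuf → wazwufum, bevefup → bevefupum, hanibum → hanibumum, …) follows the same rule: add -um.
So sizamuf → sizamufum.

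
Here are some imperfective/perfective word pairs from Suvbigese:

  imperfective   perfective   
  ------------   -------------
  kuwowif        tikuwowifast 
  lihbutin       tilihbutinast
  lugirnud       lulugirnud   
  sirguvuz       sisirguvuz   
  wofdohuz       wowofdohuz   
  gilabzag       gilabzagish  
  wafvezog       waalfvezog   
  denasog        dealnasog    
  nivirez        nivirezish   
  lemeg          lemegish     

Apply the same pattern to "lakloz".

wafvezog and gilabzag both end in -g yet inflect differently (waalfvezog, gilabzagish), so the final letter is not what conditions the rule; the last vowel is.
"lakloz" has last vowel 'o'. The stems whose last vowel is 'o' (wafvezog → waalfvezog, denasog → dealnasog) insert -al- after the first vowel.
The other patterns: stems whose last vowel is 'u' repeat the first consonant+vowel as a prefix; stems whose last vowel is 'i' add ti- … -ast around the stem; stems whose last vowel is 'a' or 'e' add -ish.
So lakloz → laalkloz.

laalkloz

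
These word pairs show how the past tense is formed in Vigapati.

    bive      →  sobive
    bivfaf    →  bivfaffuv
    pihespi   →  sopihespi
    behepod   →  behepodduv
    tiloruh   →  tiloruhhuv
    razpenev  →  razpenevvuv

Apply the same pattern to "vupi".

razpenev and bive both have last vowel 'e' yet inflect differently (razpenevvuv, sobive), so the last vowel is not what conditions the rule; whether the stem ends in a vowel or a consonant is.
"vupi" ends in a vowel. The stems ending in a vowel (pihespi → sopihespi, bive → sobive) add the prefix so-.
The other pattern: stems ending in a consonant double the final consonant and add -uv.
So vupi → sovupi.

sovupi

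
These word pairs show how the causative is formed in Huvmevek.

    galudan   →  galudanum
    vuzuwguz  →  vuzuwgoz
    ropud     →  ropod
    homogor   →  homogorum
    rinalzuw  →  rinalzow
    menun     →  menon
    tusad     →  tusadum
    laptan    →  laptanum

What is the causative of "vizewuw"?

vizewow

menun and laptan both end in -n yet inflect differently (menon, laptanum), so the final letter is not what conditions the rule; the last vowel is.
"vizewuw" has last vowel 'u'. The stems whose last vowel is 'u' (vuzuwguz → vuzuwgoz, rinalzuw → rinalzow, ropud → ropod) change the last vowel to 'o'.
So vizewuw → vizewow.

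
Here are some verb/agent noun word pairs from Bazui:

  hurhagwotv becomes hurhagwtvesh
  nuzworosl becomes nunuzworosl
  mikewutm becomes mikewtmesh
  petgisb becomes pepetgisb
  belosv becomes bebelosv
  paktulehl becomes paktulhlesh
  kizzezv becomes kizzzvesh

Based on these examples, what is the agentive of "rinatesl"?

ririnatesl

belosv and kizzezv both end in -v yet inflect differently (bebelosv, kizzzvesh), so the final letter is not what conditions the rule; the second-to-last letter is.
"rinatesl" has second-to-last letter 's'. The stems whose second-to-last letter is 's' (petgisb → pepetgisb, nuzworosl → nunuzworosl, belosv → bebelosv) repeat the first consonant+vowel as a prefix.
The other pattern: stems whose second-to-last letter is 'h', 't' or 'z' delete the last vowel and add -esh.
So rinatesl → ririnatesl.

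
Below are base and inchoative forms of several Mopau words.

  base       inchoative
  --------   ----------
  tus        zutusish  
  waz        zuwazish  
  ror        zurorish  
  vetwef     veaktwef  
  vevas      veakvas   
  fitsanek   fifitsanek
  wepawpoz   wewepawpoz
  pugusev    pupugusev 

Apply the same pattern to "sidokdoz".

sisidokdoz

"sidokdoz" has 3 vowels. The stems with 3 vowels (fitsanek → fifitsanek, wepawpoz → wewepawpoz, pugusev → pupugusev) repeat the first consonant+vowel as a prefix.
The other patterns: stems with 1 vowel add zu- … -ish around the stem; stems with 2 vowels insert -ak- after the first vowel.
So sidokdoz → sisidokdoz.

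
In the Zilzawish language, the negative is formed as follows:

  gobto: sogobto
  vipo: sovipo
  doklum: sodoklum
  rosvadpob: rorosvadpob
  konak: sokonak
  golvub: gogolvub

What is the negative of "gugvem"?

sogugvem

"gugvem" ends in -m. The one such stem in the data (doklum → sodoklum) adds the prefix so-, so the same rule applies.
The other pattern: stems ending in -b repeat the first consonant+vowel as a prefix.
So gugvem → sogugvem.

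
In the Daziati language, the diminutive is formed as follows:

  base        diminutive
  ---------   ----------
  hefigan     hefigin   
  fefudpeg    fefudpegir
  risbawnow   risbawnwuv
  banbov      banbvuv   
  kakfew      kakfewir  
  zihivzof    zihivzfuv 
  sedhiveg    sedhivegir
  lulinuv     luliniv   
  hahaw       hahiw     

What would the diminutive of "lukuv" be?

lulinuv and banbov both end in -v yet inflect differently (luliniv, banbvuv), so the final letter is not what conditions the rule; the last vowel is.
"lukuv" has last vowel 'u'. The one such stem in the data (lulinuv → luliniv) changes the last vowel to 'i' (as do hahaw, hefigan), so the same rule applies.
So lukuv → lukiv.

lukiv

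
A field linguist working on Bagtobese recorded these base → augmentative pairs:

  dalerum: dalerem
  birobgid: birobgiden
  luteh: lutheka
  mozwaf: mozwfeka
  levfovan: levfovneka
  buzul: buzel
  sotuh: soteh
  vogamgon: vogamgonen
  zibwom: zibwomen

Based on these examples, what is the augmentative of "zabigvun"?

zabigven

"zabigvun" has last vowel 'u'. The stems whose last vowel is 'u' (sotuh → soteh, buzul → buzel, dalerum → dalerem) change the last vowel to 'e'.
So zabigvun → zabigven.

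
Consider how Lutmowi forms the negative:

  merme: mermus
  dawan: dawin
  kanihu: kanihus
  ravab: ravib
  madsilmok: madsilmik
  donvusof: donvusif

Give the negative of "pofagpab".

"pofagpab" ends in a consonant. The stems ending in a consonant (donvusof → donvusif, madsilmok → madsilmik, ravab → ravib) change the last vowel to 'i'.
So pofagpab → pofagpib.

pofagpib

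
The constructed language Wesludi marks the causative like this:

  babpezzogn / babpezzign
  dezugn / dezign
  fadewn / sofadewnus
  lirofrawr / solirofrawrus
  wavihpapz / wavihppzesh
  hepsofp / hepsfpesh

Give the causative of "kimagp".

kimigp

babpezzogn and fadewn both end in -n yet inflect differently (babpezzign, sofadewnus), so the final letter is not what conditions the rule; the second-to-last letter is.
"kimagp" has second-to-last letter 'g'. The stems whose second-to-last letter is 'g' (babpezzogn → babpezzign, dezugn → dezign) change the last vowel to 'i'.
So kimagp → kimigp.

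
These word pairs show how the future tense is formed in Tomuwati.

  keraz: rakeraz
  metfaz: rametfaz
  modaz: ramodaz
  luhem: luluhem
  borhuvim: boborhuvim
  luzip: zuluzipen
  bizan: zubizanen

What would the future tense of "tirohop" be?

borhuvim and luzip both have last vowel 'i' yet inflect differently (boborhuvim, zuluzipen), so the last vowel is not what conditions the rule; the final letter is.
"tirohop" ends in -p. The one such stem in the data (luzip → zuluzipen) adds zu- … -en around the stem, so the same rule applies.
So tirohop → zutirohopen.

zutirohopen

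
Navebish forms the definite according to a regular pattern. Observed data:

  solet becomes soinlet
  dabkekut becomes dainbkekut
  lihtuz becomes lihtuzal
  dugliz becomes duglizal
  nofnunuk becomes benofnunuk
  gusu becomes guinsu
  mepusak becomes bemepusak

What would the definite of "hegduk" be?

behegduk

"hegduk" ends in -k. The stems ending in -k (nofnunuk → benofnunuk, mepusak → bemepusak) add the prefix be-.
So hegduk → behegduk.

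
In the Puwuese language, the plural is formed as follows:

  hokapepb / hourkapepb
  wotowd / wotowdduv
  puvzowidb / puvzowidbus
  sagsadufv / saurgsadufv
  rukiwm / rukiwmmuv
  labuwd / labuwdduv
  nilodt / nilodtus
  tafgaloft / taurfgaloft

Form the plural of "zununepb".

zuurnunepb

puvzowidb and hokapepb both end in -b yet inflect differently (puvzowidbus, hourkapepb), so the final letter is not what conditions the rule; the second-to-last letter is.
"zununepb" has second-to-last letter 'p'. The one such stem in the data (hokapepb → hourkapepb) inserts -ur- after the first vowel (as do tafgaloft, sagsadufv), so the same rule applies.
The other patterns: stems whose second-to-last letter is 'w' double the final consonant and add -uv; stems whose second-to-last letter is 'd' add -us.
So zununepb → zuurnunepb.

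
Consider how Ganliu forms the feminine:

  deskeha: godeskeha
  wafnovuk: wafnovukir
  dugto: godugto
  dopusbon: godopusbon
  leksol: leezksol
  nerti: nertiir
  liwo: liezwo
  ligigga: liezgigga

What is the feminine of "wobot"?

deskeha and ligigga both end in -a yet inflect differently (godeskeha, liezgigga), so the final letter is not what conditions the rule; the first letter is.
"wobot" begins with w-. The one such stem in the data (wafnovuk → wafnovukir) adds -ir, so the same rule applies.
The other patterns: stems beginning with d- add the prefix go-; stems beginning with l- insert -ez- after the first vowel.
So wobot → wobotir.

wobotir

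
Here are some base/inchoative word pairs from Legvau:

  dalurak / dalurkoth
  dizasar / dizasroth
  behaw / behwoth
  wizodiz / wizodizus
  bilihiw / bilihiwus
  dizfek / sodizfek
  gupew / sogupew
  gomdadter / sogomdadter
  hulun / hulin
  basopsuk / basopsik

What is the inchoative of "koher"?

sokoher

behaw and bilihiw both end in -w yet inflect differently (behwoth, bilihiwus), so the final letter is not what conditions the rule; the last vowel is.
"koher" has last vowel 'e'. The stems whose last vowel is 'e' (dizfek → sodizfek, gupew → sogupew, gomdadter → sogomdadter) add the prefix so-.
So koher → sokoher.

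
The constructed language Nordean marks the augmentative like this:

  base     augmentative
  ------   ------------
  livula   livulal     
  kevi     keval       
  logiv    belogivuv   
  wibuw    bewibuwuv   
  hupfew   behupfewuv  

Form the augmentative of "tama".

tamal

logiv and kevi both have last vowel 'i' yet inflect differently (belogivuv, keval), so the last vowel is not what conditions the rule; whether the stem ends in a vowel or a consonant is.
"tama" ends in a vowel. The stems ending in a vowel (kevi → keval, livula → livulal) drop the final letter and add -al.
The other pattern: stems ending in a consonant add be- … -uv around the stem.
So tama → tamal.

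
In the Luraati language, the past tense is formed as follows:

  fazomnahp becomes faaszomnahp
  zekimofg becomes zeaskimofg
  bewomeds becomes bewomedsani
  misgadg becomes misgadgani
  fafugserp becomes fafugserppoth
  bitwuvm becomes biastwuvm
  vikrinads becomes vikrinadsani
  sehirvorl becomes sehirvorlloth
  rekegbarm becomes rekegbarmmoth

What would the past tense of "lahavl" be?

laashavl

misgadg and zekimofg both end in -g yet inflect differently (misgadgani, zeaskimofg), so the final letter is not what conditions the rule; the second-to-last letter is.
"lahavl" has second-to-last letter 'v'. The one such stem in the data (bitwuvm → biastwuvm) inserts -as- after the first vowel (as do zekimofg, fazomnahp), so the same rule applies.
The other patterns: stems whose second-to-last letter is 'r' double the final consonant and add -oth; stems whose second-to-last letter is 'd' add -ani.
So lahavl → laashavl.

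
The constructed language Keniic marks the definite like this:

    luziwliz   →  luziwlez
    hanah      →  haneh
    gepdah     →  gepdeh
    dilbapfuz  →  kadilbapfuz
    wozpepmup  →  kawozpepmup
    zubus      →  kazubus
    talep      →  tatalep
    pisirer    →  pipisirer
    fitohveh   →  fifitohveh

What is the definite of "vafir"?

vafer

"vafir" has last vowel 'i'. The one such stem in the data (luziwliz → luziwlez) changes the last vowel to 'e' (as do hanah, gepdah), so the same rule applies.
So vafir → vafer.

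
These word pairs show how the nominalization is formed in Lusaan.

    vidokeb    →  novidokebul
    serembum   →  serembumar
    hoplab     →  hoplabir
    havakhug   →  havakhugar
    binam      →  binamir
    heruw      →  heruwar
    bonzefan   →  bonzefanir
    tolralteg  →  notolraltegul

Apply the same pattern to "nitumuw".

nitumuwar

"nitumuw" has last vowel 'u'. The stems whose last vowel is 'u' (havakhug → havakhugar, heruw → heruwar, serembum → serembumar) add -ar.
The other patterns: stems whose last vowel is 'a' add -ir; stems whose last vowel is 'e' add no- … -ul around the stem.
So nitumuw → nitumuwar.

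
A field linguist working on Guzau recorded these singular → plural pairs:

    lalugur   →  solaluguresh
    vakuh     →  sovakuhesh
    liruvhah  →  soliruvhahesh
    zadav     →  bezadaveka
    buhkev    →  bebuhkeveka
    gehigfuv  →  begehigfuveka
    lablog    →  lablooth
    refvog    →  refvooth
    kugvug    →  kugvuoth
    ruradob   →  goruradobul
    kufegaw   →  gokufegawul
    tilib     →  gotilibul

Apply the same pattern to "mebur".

someburesh

liruvhah and zadav both have last vowel 'a' yet inflect differently (soliruvhahesh, bezadaveka), so the last vowel is not what conditions the rule; the final letter is.
"mebur" ends in -r. The one such stem in the data (lalugur → solaluguresh) adds so- … -esh around the stem, so the same rule applies.
The other patterns: stems ending in -v add be- … -eka around the stem; stems ending in -g drop the final letter and add -oth; stems ending in -b or -w add go- … -ul around the stem.
So mebur → someburesh.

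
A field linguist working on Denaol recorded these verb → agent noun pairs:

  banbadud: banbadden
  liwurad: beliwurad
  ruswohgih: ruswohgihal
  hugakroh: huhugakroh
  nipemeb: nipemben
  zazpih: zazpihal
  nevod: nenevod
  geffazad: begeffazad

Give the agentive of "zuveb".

zuvben

ruswohgih and hugakroh both end in -h yet inflect differently (ruswohgihal, huhugakroh), so the final letter is not what conditions the rule; the last vowel is.
"zuveb" has last vowel 'e'. The one such stem in the data (nipemeb → nipemben) deletes the last vowel and adds -en (as does banbadud), so the same rule applies.
So zuveb → zuvben.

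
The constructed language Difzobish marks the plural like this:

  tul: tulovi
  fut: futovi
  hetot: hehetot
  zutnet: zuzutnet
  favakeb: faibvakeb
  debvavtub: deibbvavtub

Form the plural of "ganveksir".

gaibnveksir

fut and hetot both end in -t yet inflect differently (futovi, hehetot), so the final letter is not what conditions the rule; the number of vowels is.
"ganveksir" has 3 vowels. The stems with 3 vowels (favakeb → faibvakeb, debvavtub → deibbvavtub) insert -ib- after the first vowel.
So ganveksir → gaibnveksir.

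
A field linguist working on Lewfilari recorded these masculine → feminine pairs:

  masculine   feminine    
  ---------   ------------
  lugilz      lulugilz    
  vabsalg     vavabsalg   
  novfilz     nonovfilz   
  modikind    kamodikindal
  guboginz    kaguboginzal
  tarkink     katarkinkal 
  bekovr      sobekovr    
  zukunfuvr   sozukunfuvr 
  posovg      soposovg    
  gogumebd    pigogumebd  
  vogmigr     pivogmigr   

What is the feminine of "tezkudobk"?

lugilz and guboginz both end in -z yet inflect differently (lulugilz, kaguboginzal), so the final letter is not what conditions the rule; the second-to-last letter is.
"tezkudobk" has second-to-last letter 'b'. The one such stem in the data (gogumebd → pigogumebd) adds the prefix pi-, so the same rule applies.
The other patterns: stems whose second-to-last letter is 'l' repeat the first consonant+vowel as a prefix; stems whose second-to-last letter is 'n' add ka- … -al around the stem; stems whose second-to-last letter is 'v' add the prefix so-.
So tezkudobk → pitezkudobk.

pitezkudobk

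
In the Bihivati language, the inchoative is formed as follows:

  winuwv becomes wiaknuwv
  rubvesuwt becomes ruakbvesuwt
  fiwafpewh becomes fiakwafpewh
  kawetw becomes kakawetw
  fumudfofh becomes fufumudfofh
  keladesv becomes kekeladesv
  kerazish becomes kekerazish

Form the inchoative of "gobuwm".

goakbuwm

fiwafpewh and fumudfofh both end in -h yet inflect differently (fiakwafpewh, fufumudfofh), so the final letter is not what conditions the rule; the second-to-last letter is.
"gobuwm" has second-to-last letter 'w'. The stems whose second-to-last letter is 'w' (winuwv → wiaknuwv, rubvesuwt → ruakbvesuwt, fiwafpewh → fiakwafpewh) insert -ak- after the first vowel.
So gobuwm → goakbuwm.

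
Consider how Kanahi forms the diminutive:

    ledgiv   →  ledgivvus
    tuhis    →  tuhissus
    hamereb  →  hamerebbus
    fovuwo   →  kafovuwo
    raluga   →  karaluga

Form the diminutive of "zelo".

kazelo

raluga and hamereb both have 3 vowels yet inflect differently (karaluga, hamerebbus), so the number of vowels is not what conditions the rule; whether the stem ends in a vowel or a consonant is.
"zelo" ends in a vowel. The stems ending in a vowel (raluga → karaluga, fovuwo → kafovuwo) add the prefix ka-.
The other pattern: stems ending in a consonant double the final consonant and add -us.
So zelo → kazelo.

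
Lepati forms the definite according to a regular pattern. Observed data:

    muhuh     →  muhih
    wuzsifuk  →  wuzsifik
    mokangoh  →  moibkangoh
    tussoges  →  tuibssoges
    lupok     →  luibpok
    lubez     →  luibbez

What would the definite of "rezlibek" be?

reibzlibek

"rezlibek" has last vowel 'e'. The stems whose last vowel is 'e' (tussoges → tuibssoges, lubez → luibbez) insert -ib- after the first vowel.
The other pattern: stems whose last vowel is 'u' change the last vowel to 'i'.
So rezlibek → reibzlibek.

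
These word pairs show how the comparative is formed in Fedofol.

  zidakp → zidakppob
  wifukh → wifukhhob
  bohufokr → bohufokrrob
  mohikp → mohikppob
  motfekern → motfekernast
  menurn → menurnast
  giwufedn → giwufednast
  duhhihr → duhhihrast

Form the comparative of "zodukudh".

zodukudhast

bohufokr and duhhihr both end in -r yet inflect differently (bohufokrrob, duhhihrast), so the final letter is not what conditions the rule; the second-to-last letter is.
"zodukudh" has second-to-last letter 'd'. The one such stem in the data (giwufedn → giwufednast) adds -ast, so the same rule applies.
The other pattern: stems whose second-to-last letter is 'k' double the final consonant and add -ob.
So zodukudh → zodukudhast.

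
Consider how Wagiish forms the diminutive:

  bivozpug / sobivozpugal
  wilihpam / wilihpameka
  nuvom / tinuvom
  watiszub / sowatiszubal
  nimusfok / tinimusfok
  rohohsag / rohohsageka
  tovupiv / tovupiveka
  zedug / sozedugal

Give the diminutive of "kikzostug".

sokikzostugal

"kikzostug" has last vowel 'u'. The stems whose last vowel is 'u' (bivozpug → sobivozpugal, zedug → sozedugal, watiszub → sowatiszubal) add so- … -al around the stem.
So kikzostug → sokikzostugal.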